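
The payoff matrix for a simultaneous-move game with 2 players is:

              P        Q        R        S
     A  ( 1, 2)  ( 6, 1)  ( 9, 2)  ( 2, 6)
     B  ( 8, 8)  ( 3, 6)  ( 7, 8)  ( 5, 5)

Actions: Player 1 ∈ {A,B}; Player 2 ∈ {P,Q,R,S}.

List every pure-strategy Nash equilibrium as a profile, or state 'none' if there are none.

(A,P): not NE [P1→B gives 8>1; P2→S gives 6>2]
(A,Q): not NE [P2→S gives 6>1]
(A,R): not NE [P2→S gives 6>2]
(A,S): not NE [P1→B gives 5>2]
(B,P): NE
(B,Q): not NE [P1→A gives 6>3; P2→R gives 8>6]
(B,R): not NE [P1→A gives 9>7]
(B,S): not NE [P2→R gives 8>5]

PSNE = {(B,P)}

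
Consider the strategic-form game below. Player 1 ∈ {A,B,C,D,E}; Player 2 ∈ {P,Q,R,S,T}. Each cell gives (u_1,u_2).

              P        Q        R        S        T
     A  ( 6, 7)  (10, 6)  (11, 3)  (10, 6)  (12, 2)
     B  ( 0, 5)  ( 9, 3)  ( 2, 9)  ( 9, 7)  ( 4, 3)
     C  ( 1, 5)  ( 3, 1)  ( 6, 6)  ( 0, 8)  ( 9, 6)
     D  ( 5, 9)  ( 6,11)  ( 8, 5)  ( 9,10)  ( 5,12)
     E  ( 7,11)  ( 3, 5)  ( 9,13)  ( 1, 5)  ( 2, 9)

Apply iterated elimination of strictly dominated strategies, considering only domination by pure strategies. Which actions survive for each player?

P1 drop B (A beats it: P:6>0 Q:10>9 R:11>2 S:10>9 T:12>4)
P1 drop C (A beats it: P:6>1 Q:10>3 R:11>6 S:10>0 T:12>9)
P1 drop D (A beats it: P:6>5 Q:10>6 R:11>8 S:10>9 T:12>5)
P2 drop Q (P beats it: A:7>6 E:11>5)
P2 drop S (P beats it: A:7>6 E:11>5)
P2 drop T (P beats it: A:7>2 E:11>9)
P1→{A,E} P2→{P,R}

Survivors P1:{A,E} P2:{P,R}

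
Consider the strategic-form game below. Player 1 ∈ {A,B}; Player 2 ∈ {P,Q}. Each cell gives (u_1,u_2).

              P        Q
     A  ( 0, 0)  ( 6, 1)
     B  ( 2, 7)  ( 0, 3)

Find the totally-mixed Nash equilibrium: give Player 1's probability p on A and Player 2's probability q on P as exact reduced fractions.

P1 mixes 4/5 on A; P2 mixes 3/4 on P

P1 indiff ⇒ q·0+(1-q)·6 = q·2+(1-q)·0 ⇒ q(-2) = (1-q)(-6) ⇒ q = 3/4
P2 indiff ⇒ p·0+(1-p)·7 = p·1+(1-p)·3 ⇒ p(-1) = (1-p)(-4) ⇒ p = 4/5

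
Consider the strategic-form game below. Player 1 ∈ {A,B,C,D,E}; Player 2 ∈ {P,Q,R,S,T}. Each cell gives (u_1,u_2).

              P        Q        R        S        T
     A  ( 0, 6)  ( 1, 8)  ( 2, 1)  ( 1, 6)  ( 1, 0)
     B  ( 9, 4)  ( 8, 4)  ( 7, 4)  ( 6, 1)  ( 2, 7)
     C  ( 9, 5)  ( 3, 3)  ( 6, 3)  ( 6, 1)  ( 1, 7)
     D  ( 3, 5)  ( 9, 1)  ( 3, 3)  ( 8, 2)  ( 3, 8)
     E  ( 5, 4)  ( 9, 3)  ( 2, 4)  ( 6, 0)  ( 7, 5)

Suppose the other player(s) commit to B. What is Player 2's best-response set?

BR_2 = {T}

u_2(P vs B) = 4
u_2(Q vs B) = 4
u_2(R vs B) = 4
u_2(S vs B) = 1
u_2(T vs B) = 7
max payoff 7 at {T}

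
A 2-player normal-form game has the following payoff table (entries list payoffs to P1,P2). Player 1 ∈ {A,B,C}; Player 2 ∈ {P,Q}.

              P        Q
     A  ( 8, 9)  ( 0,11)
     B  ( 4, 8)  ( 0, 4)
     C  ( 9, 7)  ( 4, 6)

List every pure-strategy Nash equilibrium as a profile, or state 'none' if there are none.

NE set: (C,P)

(A,P): not NE [P1→C gives 9>8; P2→Q gives 11>9]
(A,Q): not NE [P1→C gives 4>0]
(B,P): not NE [P1→C gives 9>4]
(B,Q): not NE [P1→C gives 4>0; P2→P gives 8>4]
(C,P): NE
(C,Q): not NE [P2→P gives 7>6]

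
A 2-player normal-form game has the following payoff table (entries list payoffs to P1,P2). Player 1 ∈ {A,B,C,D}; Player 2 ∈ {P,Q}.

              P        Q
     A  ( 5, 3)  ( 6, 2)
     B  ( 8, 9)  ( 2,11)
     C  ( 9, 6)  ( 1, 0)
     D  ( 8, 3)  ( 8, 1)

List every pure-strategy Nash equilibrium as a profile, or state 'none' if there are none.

PSNE = {(C,P)}

(A,P): not NE [P1→C gives 9>5]
(A,Q): not NE [P1→D gives 8>6; P2→P gives 3>2]
(B,P): not NE [P1→C gives 9>8; P2→Q gives 11>9]
(B,Q): not NE [P1→D gives 8>2]
(C,P): NE
(C,Q): not NE [P1→D gives 8>1; P2→P gives 6>0]
(D,P): not NE [P1→C gives 9>8]
(D,Q): not NE [P2→P gives 3>1]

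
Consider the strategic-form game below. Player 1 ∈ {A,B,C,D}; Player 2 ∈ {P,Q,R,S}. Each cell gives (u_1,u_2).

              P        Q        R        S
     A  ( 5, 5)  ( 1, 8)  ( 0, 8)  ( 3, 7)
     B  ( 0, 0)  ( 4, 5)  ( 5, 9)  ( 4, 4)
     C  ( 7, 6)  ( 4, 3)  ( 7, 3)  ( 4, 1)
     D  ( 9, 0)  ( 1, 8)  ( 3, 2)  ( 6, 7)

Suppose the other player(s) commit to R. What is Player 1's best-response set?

P1 best: {C}

u_1(A vs R) = 0
u_1(B vs R) = 5
u_1(C vs R) = 7
u_1(D vs R) = 3
max payoff 7 at {C}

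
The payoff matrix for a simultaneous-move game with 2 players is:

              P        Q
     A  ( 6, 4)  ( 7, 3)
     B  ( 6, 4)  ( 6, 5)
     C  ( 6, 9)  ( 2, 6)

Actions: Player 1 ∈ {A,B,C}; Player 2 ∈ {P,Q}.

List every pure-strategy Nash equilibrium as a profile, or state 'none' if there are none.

NE set: (A,P), (C,P)

(A,P): NE
(A,Q): not NE [P2→P gives 4>3]
(B,P): not NE [P2→Q gives 5>4]
(B,Q): not NE [P1→A gives 7>6]
(C,P): NE
(C,Q): not NE [P1→A gives 7>2; P2→P gives 9>6]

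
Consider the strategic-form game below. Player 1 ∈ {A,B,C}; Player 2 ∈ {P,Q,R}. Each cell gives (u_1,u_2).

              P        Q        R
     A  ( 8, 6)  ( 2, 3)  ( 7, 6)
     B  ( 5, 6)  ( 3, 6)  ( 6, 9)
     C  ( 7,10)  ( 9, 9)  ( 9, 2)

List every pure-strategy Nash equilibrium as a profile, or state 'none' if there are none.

Nash profiles: (A,P)

(A,P): NE
(A,Q): not NE [P1→C gives 9>2; P2→R gives 6>3]
(A,R): not NE [P1→C gives 9>7]
(B,P): not NE [P1→A gives 8>5; P2→R gives 9>6]
(B,Q): not NE [P1→C gives 9>3; P2→R gives 9>6]
(B,R): not NE [P1→C gives 9>6]
(C,P): not NE [P1→A gives 8>7]
(C,Q): not NE [P2→P gives 10>9]
(C,R): not NE [P2→P gives 10>2]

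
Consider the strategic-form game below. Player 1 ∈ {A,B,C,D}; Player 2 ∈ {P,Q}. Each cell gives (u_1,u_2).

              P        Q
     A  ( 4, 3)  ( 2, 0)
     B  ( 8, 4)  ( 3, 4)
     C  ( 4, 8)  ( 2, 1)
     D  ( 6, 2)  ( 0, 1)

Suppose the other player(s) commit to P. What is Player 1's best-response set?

argmax u_1 = {B}

u_1(A vs P) = 4
u_1(B vs P) = 8
u_1(C vs P) = 4
u_1(D vs P) = 6
max payoff 8 at {B}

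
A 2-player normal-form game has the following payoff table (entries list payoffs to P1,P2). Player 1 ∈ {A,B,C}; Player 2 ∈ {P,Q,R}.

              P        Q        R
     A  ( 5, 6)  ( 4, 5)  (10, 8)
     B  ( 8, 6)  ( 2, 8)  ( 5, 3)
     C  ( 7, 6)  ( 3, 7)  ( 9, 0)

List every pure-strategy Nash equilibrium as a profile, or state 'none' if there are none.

PSNE = {(A,R)}

(A,P): not NE [P1→B gives 8>5; P2→R gives 8>6]
(A,Q): not NE [P2→R gives 8>5]
(A,R): NE
(B,P): not NE [P2→Q gives 8>6]
(B,Q): not NE [P1→A gives 4>2]
(B,R): not NE [P1→A gives 10>5; P2→Q gives 8>3]
(C,P): not NE [P1→B gives 8>7; P2→Q gives 7>6]
(C,Q): not NE [P1→A gives 4>3]
(C,R): not NE [P1→A gives 10>9; P2→Q gives 7>0]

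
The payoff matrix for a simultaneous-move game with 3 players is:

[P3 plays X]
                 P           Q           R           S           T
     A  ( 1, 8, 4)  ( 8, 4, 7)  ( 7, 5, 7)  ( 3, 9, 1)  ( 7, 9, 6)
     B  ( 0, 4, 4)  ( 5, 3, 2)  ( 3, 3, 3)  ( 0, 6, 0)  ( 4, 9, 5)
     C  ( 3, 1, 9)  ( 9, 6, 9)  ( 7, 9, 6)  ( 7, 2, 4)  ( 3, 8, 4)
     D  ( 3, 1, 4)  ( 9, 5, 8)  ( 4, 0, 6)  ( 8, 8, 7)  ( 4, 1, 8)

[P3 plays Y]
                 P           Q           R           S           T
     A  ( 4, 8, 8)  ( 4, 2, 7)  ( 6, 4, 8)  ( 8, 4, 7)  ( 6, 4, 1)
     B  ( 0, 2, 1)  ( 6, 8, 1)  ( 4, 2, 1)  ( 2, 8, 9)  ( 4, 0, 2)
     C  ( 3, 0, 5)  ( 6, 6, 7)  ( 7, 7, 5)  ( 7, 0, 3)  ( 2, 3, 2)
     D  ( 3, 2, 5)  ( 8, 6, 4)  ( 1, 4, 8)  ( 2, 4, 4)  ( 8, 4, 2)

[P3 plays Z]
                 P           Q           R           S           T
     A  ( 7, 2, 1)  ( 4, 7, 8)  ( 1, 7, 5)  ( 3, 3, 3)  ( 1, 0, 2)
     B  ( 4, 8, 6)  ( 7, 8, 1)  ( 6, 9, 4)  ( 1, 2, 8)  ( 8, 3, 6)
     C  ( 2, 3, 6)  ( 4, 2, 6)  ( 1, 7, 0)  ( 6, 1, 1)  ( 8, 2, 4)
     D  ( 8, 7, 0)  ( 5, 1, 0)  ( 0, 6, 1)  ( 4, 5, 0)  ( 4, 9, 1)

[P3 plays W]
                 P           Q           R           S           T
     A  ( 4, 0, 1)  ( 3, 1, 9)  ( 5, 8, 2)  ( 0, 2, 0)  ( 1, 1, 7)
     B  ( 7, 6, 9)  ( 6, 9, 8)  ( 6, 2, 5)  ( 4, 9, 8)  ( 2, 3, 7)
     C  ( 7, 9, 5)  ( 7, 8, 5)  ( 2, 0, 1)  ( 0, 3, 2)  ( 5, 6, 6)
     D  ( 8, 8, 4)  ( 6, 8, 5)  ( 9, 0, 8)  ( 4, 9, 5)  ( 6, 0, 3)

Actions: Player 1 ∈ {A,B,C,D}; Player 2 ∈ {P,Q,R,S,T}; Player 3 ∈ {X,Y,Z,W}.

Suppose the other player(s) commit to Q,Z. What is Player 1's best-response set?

u_1(A vs Q,Z) = 4
u_1(B vs Q,Z) = 7
u_1(C vs Q,Z) = 4
u_1(D vs Q,Z) = 5
max payoff 7 at {B}

argmax u_1 = {B}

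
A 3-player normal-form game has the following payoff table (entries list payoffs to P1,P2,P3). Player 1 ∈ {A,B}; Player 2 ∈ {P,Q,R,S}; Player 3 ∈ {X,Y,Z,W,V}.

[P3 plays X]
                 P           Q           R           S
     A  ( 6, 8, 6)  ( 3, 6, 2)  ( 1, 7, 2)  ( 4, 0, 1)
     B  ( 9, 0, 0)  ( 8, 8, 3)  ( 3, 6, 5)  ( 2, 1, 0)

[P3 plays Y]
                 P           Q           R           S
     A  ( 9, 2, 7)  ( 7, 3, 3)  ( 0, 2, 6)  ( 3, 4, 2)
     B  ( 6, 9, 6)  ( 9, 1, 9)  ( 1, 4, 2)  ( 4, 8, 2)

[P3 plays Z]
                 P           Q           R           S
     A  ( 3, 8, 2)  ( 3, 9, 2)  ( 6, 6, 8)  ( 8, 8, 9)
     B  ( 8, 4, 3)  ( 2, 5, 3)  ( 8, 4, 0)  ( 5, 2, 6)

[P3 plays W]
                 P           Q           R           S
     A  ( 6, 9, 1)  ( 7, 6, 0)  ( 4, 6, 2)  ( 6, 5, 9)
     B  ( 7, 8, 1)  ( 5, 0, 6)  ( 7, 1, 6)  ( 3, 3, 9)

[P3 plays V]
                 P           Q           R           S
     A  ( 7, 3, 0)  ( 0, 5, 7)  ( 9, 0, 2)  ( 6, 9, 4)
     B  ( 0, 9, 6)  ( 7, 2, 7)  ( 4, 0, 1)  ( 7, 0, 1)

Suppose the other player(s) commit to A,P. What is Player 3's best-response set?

argmax u_3 = {Y}

u_3(X vs A,P) = 6
u_3(Y vs A,P) = 7
u_3(Z vs A,P) = 2
u_3(W vs A,P) = 1
u_3(V vs A,P) = 0
max payoff 7 at {Y}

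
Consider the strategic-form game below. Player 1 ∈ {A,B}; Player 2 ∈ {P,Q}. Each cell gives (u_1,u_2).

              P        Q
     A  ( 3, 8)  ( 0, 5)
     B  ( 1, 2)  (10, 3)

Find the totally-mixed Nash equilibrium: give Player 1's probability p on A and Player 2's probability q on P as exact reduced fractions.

P1 indiff ⇒ q·3+(1-q)·0 = q·1+(1-q)·10 ⇒ q(2) = (1-q)(10) ⇒ q = 5/6
P2 indiff ⇒ p·8+(1-p)·2 = p·5+(1-p)·3 ⇒ p(3) = (1-p)(1) ⇒ p = 1/4

p=1/4, q=5/6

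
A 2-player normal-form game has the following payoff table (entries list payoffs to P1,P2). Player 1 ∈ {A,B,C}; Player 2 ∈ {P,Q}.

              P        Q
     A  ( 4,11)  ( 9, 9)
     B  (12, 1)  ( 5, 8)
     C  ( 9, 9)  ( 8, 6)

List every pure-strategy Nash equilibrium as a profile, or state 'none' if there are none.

PSNE: ∅

(A,P): not NE [P1→B gives 12>4]
(A,Q): not NE [P2→P gives 11>9]
(B,P): not NE [P2→Q gives 8>1]
(B,Q): not NE [P1→A gives 9>5]
(C,P): not NE [P1→B gives 12>9]
(C,Q): not NE [P1→A gives 9>8; P2→P gives 9>6]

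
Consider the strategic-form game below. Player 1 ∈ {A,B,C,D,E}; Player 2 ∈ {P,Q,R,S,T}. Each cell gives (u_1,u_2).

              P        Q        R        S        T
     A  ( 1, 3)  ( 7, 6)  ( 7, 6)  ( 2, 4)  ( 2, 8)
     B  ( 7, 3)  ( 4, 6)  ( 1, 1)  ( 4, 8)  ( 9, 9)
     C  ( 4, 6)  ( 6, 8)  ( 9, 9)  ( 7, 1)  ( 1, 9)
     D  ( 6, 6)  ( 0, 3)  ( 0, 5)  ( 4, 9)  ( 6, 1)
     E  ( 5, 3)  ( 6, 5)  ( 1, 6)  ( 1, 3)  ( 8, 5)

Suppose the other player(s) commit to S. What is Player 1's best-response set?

u_1(A vs S) = 2
u_1(B vs S) = 4
u_1(C vs S) = 7
u_1(D vs S) = 4
u_1(E vs S) = 1
max payoff 7 at {C}

P1 best: {C}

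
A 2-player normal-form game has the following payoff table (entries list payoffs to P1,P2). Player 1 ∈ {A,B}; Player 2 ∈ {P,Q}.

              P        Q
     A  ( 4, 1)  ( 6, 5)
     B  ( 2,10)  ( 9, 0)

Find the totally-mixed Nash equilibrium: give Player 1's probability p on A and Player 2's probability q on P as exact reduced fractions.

(p,q) = (5/7, 3/5)

P1 indiff ⇒ q·4+(1-q)·6 = q·2+(1-q)·9 ⇒ q(2) = (1-q)(3) ⇒ q = 3/5
P2 indiff ⇒ p·1+(1-p)·10 = p·5+(1-p)·0 ⇒ p(-4) = (1-p)(-10) ⇒ p = 5/7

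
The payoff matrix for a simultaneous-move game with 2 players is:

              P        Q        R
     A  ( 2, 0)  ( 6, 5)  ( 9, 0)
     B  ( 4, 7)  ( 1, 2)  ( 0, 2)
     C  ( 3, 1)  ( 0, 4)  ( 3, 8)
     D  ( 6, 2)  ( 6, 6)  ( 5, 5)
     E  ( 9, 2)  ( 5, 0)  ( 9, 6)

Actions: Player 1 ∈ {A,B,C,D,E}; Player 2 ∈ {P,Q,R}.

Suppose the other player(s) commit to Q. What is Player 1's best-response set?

u_1(A vs Q) = 6
u_1(B vs Q) = 1
u_1(C vs Q) = 0
u_1(D vs Q) = 6
u_1(E vs Q) = 5
max payoff 6 at {A,D}

P1 best: {A,D}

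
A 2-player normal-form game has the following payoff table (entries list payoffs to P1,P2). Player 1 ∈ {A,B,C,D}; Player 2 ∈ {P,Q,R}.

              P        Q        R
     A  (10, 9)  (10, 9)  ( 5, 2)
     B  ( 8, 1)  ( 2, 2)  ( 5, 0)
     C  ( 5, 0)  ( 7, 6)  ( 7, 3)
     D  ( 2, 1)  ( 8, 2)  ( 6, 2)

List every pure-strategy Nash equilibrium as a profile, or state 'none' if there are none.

PSNE = {(A,P), (A,Q)}

(A,P): NE
(A,Q): NE
(A,R): not NE [P1→C gives 7>5; P2→Q gives 9>2]
(B,P): not NE [P1→A gives 10>8; P2→Q gives 2>1]
(B,Q): not NE [P1→A gives 10>2]
(B,R): not NE [P1→C gives 7>5; P2→Q gives 2>0]
(C,P): not NE [P1→A gives 10>5; P2→Q gives 6>0]
(C,Q): not NE [P1→A gives 10>7]
(C,R): not NE [P2→Q gives 6>3]
(D,P): not NE [P1→A gives 10>2; P2→R gives 2>1]
(D,Q): not NE [P1→A gives 10>8]
(D,R): not NE [P1→C gives 7>6]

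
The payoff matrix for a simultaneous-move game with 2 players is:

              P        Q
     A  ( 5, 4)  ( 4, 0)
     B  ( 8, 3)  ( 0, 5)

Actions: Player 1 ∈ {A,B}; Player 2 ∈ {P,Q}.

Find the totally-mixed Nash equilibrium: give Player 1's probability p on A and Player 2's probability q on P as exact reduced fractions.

(p,q) = (1/3, 4/7)

P1 indiff ⇒ q·5+(1-q)·4 = q·8+(1-q)·0 ⇒ q(-3) = (1-q)(-4) ⇒ q = 4/7
P2 indiff ⇒ p·4+(1-p)·3 = p·0+(1-p)·5 ⇒ p(4) = (1-p)(2) ⇒ p = 1/3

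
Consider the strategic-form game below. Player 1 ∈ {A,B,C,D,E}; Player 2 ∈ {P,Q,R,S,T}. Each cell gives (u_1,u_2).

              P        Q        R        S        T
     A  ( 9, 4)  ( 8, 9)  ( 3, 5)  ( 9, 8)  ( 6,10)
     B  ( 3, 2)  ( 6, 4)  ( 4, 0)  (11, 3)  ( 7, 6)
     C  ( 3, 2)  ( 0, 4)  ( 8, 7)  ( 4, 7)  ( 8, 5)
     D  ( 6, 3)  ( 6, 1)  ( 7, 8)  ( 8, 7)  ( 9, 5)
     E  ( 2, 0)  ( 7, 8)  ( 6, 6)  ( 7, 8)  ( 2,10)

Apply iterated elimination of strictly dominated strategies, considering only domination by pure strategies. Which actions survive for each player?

P2 drop P (S beats it: A:8>4 B:3>2 C:7>2 D:7>3 E:8>0)
P2 drop Q (T beats it: A:10>9 B:6>4 C:5>4 D:5>1 E:10>8)
P1 drop A (B beats it: R:4>3 S:11>9 T:7>6)
P1 drop E (D beats it: R:7>6 S:8>7 T:9>2)
P1→{B,C,D} P2→{R,S,T}

Remaining: P1:{B,C,D} P2:{R,S,T}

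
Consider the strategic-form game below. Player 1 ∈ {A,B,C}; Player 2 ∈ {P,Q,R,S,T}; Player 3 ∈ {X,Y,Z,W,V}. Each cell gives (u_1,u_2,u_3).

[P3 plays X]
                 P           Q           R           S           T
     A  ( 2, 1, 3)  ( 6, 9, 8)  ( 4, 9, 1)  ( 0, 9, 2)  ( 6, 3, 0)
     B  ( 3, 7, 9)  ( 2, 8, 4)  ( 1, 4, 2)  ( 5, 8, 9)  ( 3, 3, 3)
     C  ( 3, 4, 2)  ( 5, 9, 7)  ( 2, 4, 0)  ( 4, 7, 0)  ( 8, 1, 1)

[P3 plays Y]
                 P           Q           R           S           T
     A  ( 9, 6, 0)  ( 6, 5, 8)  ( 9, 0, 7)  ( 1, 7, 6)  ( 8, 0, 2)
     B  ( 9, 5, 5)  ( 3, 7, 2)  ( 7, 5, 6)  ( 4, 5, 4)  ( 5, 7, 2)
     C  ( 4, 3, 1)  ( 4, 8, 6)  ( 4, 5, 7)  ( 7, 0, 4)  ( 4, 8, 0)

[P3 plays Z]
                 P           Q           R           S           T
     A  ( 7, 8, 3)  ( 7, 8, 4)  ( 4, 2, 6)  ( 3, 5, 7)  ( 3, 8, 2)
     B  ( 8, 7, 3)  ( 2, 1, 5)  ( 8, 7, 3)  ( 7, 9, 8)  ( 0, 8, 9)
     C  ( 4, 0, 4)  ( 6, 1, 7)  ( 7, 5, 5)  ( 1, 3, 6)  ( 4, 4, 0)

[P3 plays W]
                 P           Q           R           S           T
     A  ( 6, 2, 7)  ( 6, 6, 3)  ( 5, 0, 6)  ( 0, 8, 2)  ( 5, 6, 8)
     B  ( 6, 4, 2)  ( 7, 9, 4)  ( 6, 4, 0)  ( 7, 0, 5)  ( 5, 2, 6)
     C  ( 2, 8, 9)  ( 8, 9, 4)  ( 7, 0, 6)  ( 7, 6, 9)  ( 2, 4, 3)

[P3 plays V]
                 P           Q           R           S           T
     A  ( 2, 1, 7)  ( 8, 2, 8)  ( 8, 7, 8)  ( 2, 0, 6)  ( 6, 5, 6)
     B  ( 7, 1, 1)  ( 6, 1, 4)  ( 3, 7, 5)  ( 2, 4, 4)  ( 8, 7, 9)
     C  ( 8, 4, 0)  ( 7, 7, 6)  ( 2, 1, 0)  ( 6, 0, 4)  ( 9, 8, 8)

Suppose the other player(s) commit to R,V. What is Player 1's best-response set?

u_1(A vs R,V) = 8
u_1(B vs R,V) = 3
u_1(C vs R,V) = 2
max payoff 8 at {A}

argmax u_1 = {A}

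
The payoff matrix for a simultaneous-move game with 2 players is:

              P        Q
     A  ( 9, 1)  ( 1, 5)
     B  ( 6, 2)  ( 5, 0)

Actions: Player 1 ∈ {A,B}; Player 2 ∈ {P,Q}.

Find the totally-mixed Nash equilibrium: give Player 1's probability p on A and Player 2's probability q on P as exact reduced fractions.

(p,q) = (1/3, 4/7)

P1 indiff ⇒ q·9+(1-q)·1 = q·6+(1-q)·5 ⇒ q(3) = (1-q)(4) ⇒ q = 4/7
P2 indiff ⇒ p·1+(1-p)·2 = p·5+(1-p)·0 ⇒ p(-4) = (1-p)(-2) ⇒ p = 1/3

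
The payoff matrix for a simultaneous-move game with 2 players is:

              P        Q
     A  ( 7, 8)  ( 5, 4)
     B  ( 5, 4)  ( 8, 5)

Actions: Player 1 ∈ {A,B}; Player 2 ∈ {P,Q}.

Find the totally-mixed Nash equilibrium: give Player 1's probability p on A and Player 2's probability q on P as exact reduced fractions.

P1 indiff ⇒ q·7+(1-q)·5 = q·5+(1-q)·8 ⇒ q(2) = (1-q)(3) ⇒ q = 3/5
P2 indiff ⇒ p·8+(1-p)·4 = p·4+(1-p)·5 ⇒ p(4) = (1-p)(1) ⇒ p = 1/5

(p,q) = (1/5, 3/5)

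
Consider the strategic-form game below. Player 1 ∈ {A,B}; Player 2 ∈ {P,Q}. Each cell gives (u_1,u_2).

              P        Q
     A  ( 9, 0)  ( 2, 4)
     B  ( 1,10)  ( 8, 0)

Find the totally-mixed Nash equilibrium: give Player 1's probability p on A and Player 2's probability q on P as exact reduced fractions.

P1 indiff ⇒ q·9+(1-q)·2 = q·1+(1-q)·8 ⇒ q(8) = (1-q)(6) ⇒ q = 3/7
P2 indiff ⇒ p·0+(1-p)·10 = p·4+(1-p)·0 ⇒ p(-4) = (1-p)(-10) ⇒ p = 5/7

p=5/7, q=3/7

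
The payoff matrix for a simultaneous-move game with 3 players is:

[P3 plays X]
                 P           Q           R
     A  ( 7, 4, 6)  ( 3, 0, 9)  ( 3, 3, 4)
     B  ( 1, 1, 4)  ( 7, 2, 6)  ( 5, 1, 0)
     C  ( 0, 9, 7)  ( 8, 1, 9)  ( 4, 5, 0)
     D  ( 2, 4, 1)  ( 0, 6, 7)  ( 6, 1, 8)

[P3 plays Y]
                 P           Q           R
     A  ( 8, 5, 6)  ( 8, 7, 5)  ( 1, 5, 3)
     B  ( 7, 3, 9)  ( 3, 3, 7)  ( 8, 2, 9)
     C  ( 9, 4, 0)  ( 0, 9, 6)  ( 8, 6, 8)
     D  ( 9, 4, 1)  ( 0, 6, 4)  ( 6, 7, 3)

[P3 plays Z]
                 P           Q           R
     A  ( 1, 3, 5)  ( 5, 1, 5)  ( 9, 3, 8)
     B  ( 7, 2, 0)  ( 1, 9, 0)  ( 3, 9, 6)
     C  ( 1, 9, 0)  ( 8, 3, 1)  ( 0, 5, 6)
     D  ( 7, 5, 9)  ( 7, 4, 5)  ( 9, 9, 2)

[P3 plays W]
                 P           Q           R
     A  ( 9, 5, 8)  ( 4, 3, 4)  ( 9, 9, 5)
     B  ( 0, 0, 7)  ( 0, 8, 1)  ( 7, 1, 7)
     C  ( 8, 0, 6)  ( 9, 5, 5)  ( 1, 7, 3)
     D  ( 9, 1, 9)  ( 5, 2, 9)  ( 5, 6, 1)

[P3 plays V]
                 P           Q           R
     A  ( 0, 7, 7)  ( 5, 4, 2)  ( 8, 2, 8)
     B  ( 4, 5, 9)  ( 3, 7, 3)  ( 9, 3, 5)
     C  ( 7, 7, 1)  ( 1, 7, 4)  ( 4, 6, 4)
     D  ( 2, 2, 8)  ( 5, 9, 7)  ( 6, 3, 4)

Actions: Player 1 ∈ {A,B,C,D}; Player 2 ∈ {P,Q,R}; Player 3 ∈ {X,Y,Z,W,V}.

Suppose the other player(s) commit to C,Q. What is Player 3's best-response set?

u_3(X vs C,Q) = 9
u_3(Y vs C,Q) = 6
u_3(Z vs C,Q) = 1
u_3(W vs C,Q) = 5
u_3(V vs C,Q) = 4
max payoff 9 at {X}

P3 best: {X}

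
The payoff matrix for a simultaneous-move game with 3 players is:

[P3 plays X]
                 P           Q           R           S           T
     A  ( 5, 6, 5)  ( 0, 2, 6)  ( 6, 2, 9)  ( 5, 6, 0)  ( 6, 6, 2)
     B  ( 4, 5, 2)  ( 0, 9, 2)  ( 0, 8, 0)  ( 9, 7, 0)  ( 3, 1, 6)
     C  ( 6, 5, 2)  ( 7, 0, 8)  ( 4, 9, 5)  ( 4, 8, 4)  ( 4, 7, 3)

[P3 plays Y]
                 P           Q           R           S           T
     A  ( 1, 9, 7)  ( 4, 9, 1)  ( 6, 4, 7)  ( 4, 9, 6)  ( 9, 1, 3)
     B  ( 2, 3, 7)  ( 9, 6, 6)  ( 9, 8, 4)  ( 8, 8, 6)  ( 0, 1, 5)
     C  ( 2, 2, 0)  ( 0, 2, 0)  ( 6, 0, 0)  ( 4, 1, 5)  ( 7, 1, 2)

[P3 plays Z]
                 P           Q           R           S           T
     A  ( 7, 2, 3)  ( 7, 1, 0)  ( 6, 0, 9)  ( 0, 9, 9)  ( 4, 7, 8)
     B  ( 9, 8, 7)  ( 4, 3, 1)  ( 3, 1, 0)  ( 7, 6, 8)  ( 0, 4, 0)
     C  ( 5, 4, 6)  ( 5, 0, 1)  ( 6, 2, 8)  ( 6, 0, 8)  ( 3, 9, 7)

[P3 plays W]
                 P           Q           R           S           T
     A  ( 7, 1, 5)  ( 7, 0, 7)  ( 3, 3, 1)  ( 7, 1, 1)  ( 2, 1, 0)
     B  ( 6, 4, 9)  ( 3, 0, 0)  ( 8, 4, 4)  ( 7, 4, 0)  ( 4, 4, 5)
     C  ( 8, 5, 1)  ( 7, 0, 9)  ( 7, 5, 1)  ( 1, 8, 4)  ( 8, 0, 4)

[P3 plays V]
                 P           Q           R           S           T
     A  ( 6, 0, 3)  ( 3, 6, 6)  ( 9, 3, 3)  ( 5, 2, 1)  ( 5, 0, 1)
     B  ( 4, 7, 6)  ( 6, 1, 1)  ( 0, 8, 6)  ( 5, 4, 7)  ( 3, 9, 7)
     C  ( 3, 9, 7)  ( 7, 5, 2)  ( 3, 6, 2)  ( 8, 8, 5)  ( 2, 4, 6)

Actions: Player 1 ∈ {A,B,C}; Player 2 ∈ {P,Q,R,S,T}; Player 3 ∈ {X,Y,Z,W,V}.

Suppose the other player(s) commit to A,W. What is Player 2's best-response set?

u_2(P vs A,W) = 1
u_2(Q vs A,W) = 0
u_2(R vs A,W) = 3
u_2(S vs A,W) = 1
u_2(T vs A,W) = 1
max payoff 3 at {R}

argmax u_2 = {R}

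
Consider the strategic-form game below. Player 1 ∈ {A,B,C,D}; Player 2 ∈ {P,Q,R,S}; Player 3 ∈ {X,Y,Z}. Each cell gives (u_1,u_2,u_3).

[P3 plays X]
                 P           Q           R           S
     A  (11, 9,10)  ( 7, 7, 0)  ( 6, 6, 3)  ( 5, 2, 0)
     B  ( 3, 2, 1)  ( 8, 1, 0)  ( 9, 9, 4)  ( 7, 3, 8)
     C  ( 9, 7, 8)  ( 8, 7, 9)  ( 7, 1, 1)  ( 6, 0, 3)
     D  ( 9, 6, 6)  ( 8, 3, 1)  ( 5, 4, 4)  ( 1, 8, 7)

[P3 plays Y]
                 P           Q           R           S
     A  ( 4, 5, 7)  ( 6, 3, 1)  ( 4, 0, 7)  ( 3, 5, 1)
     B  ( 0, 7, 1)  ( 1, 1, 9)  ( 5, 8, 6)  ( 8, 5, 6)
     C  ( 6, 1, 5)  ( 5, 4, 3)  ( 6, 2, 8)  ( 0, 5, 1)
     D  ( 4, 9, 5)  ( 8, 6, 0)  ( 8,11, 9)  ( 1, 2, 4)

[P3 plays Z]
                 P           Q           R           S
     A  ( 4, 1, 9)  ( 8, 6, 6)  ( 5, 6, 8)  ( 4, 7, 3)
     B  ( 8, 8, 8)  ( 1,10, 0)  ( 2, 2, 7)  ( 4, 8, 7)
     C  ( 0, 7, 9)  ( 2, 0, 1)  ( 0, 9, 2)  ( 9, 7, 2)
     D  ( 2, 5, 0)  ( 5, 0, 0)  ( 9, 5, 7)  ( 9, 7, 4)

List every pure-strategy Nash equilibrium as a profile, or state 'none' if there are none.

NE set: (A,P,X), (C,Q,X), (D,R,Y)

(A,P,X): NE
(A,P,Y): not NE [P1→C gives 6>4; P3→X gives 10>7]
(A,P,Z): not NE [P1→B gives 8>4; P2→S gives 7>1; P3→X gives 10>9]
(A,Q,X): not NE [P1→D gives 8>7; P2→P gives 9>7; P3→Z gives 6>0]
(A,Q,Y): not NE [P1→D gives 8>6; P2→S gives 5>3; P3→Z gives 6>1]
(A,Q,Z): not NE [P2→S gives 7>6]
(A,R,X): not NE [P1→B gives 9>6; P2→P gives 9>6; P3→Z gives 8>3]
(A,R,Y): not NE [P1→D gives 8>4; P2→S gives 5>0; P3→Z gives 8>7]
(A,R,Z): not NE [P1→D gives 9>5; P2→S gives 7>6]
(A,S,X): not NE [P1→B gives 7>5; P2→P gives 9>2; P3→Z gives 3>0]
(A,S,Y): not NE [P1→B gives 8>3; P3→Z gives 3>1]
(A,S,Z): not NE [P1→D gives 9>4]
(B,P,X): not NE [P1→A gives 11>3; P2→R gives 9>2; P3→Z gives 8>1]
(B,P,Y): not NE [P1→C gives 6>0; P2→R gives 8>7; P3→Z gives 8>1]
(B,P,Z): not NE [P2→Q gives 10>8]
(B,Q,X): not NE [P2→R gives 9>1; P3→Y gives 9>0]
(B,Q,Y): not NE [P1→D gives 8>1; P2→R gives 8>1]
(B,Q,Z): not NE [P1→A gives 8>1; P3→Y gives 9>0]
(B,R,X): not NE [P3→Z gives 7>4]
(B,R,Y): not NE [P1→D gives 8>5; P3→Z gives 7>6]
(B,R,Z): not NE [P1→D gives 9>2; P2→Q gives 10>2]
(B,S,X): not NE [P2→R gives 9>3]
(B,S,Y): not NE [P2→R gives 8>5; P3→X gives 8>6]
(B,S,Z): not NE [P1→D gives 9>4; P2→Q gives 10>8; P3→X gives 8>7]
(C,P,X): not NE [P1→A gives 11>9; P3→Z gives 9>8]
(C,P,Y): not NE [P2→S gives 5>1; P3→Z gives 9>5]
(C,P,Z): not NE [P1→B gives 8>0; P2→R gives 9>7]
(C,Q,X): NE
(C,Q,Y): not NE [P1→D gives 8>5; P2→S gives 5>4; P3→X gives 9>3]
(C,Q,Z): not NE [P1→A gives 8>2; P2→R gives 9>0; P3→X gives 9>1]
(C,R,X): not NE [P1→B gives 9>7; P2→Q gives 7>1; P3→Y gives 8>1]
(C,R,Y): not NE [P1→D gives 8>6; P2→S gives 5>2]
(C,R,Z): not NE [P1→D gives 9>0; P3→Y gives 8>2]
(C,S,X): not NE [P1→B gives 7>6; P2→Q gives 7>0]
(C,S,Y): not NE [P1→B gives 8>0; P3→X gives 3>1]
(C,S,Z): not NE [P2→R gives 9>7; P3→X gives 3>2]
(D,P,X): not NE [P1→A gives 11>9; P2→S gives 8>6]
(D,P,Y): not NE [P1→C gives 6>4; P2→R gives 11>9; P3→X gives 6>5]
(D,P,Z): not NE [P1→B gives 8>2; P2→S gives 7>5; P3→X gives 6>0]
(D,Q,X): not NE [P2→S gives 8>3]
(D,Q,Y): not NE [P2→R gives 11>6; P3→X gives 1>0]
(D,Q,Z): not NE [P1→A gives 8>5; P2→S gives 7>0; P3→X gives 1>0]
(D,R,X): not NE [P1→B gives 9>5; P2→S gives 8>4; P3→Y gives 9>4]
(D,R,Y): NE
(D,R,Z): not NE [P2→S gives 7>5; P3→Y gives 9>7]
(D,S,X): not NE [P1→B gives 7>1]
(D,S,Y): not NE [P1→B gives 8>1; P2→R gives 11>2; P3→X gives 7>4]
(D,S,Z): not NE [P3→X gives 7>4]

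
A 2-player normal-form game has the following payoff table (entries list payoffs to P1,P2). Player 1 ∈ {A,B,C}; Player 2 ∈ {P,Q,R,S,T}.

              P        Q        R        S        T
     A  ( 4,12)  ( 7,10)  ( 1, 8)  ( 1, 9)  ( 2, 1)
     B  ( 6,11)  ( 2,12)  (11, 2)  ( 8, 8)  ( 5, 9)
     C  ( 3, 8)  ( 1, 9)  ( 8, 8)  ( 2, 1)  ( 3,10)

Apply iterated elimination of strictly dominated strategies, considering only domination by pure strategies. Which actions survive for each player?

Survivors P1:{A,B} P2:{P,Q}

P1 drop C (B beats it: P:6>3 Q:2>1 R:11>8 S:8>2 T:5>3)
P2 drop R (P beats it: A:12>8 B:11>2)
P2 drop S (P beats it: A:12>9 B:11>8)
P2 drop T (P beats it: A:12>1 B:11>9)
P1→{A,B} P2→{P,Q}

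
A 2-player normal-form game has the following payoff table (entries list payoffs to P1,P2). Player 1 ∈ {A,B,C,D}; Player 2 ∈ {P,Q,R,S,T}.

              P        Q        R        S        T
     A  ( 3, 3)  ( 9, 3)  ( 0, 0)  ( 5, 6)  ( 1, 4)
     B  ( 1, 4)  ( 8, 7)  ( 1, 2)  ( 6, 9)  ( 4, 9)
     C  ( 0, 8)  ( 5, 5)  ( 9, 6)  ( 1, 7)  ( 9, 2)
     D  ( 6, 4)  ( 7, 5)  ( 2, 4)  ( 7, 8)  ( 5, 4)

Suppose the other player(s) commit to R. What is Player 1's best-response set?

BR_1 = {C}

u_1(A vs R) = 0
u_1(B vs R) = 1
u_1(C vs R) = 9
u_1(D vs R) = 2
max payoff 9 at {C}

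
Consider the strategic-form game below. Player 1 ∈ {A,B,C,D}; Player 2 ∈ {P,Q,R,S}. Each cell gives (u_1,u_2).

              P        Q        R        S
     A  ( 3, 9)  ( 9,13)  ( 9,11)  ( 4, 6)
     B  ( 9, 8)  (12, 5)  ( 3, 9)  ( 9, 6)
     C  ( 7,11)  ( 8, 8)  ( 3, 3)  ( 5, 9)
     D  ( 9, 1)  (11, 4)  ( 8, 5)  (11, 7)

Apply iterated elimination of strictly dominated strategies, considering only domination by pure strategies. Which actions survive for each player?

Survivors P1:{A,B,D} P2:{Q,R,S}

P1 drop C (D beats it: P:9>7 Q:11>8 R:8>3 S:11>5)
P2 drop P (R beats it: A:11>9 B:9>8 D:5>1)
P1→{A,B,D} P2→{Q,R,S}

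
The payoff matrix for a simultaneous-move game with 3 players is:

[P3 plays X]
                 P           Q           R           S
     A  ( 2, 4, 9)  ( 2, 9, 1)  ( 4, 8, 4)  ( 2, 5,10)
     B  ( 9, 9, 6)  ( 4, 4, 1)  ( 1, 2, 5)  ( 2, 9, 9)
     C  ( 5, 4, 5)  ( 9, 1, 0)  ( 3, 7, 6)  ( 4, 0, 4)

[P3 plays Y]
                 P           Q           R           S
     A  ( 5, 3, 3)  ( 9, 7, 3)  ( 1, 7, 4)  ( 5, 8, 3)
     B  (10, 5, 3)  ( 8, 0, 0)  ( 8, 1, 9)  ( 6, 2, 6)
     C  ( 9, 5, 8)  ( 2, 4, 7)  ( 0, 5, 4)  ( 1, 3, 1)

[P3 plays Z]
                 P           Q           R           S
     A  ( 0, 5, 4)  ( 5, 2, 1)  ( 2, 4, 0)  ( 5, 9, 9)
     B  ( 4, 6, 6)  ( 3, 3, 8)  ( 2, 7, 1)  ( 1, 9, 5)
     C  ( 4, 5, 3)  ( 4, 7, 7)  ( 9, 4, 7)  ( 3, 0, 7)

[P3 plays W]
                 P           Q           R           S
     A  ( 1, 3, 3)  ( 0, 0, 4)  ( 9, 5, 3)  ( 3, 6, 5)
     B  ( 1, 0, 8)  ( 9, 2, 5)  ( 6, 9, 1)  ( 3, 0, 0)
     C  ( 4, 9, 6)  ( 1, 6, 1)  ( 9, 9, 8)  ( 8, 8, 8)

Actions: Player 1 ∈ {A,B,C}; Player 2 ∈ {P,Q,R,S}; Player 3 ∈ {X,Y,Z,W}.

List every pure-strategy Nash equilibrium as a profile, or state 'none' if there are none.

PSNE = {(C,R,W)}

(A,P,X): not NE [P1→B gives 9>2; P2→Q gives 9>4]
(A,P,Y): not NE [P1→B gives 10>5; P2→S gives 8>3; P3→X gives 9>3]
(A,P,Z): not NE [P1→C gives 4>0; P2→S gives 9>5; P3→X gives 9>4]
(A,P,W): not NE [P1→C gives 4>1; P2→S gives 6>3; P3→X gives 9>3]
(A,Q,X): not NE [P1→C gives 9>2; P3→W gives 4>1]
(A,Q,Y): not NE [P2→S gives 8>7; P3→W gives 4>3]
(A,Q,Z): not NE [P2→S gives 9>2; P3→W gives 4>1]
(A,Q,W): not NE [P1→B gives 9>0; P2→S gives 6>0]
(A,R,X): not NE [P2→Q gives 9>8]
(A,R,Y): not NE [P1→B gives 8>1; P2→S gives 8>7]
(A,R,Z): not NE [P1→C gives 9>2; P2→S gives 9>4; P3→Y gives 4>0]
(A,R,W): not NE [P2→S gives 6>5; P3→Y gives 4>3]
(A,S,X): not NE [P1→C gives 4>2; P2→Q gives 9>5]
(A,S,Y): not NE [P1→B gives 6>5; P3→X gives 10>3]
(A,S,Z): not NE [P3→X gives 10>9]
(A,S,W): not NE [P1→C gives 8>3; P3→X gives 10>5]
(B,P,X): not NE [P3→W gives 8>6]
(B,P,Y): not NE [P3→W gives 8>3]
(B,P,Z): not NE [P2→S gives 9>6; P3→W gives 8>6]
(B,P,W): not NE [P1→C gives 4>1; P2→R gives 9>0]
(B,Q,X): not NE [P1→C gives 9>4; P2→S gives 9>4; P3→Z gives 8>1]
(B,Q,Y): not NE [P1→A gives 9>8; P2→P gives 5>0; P3→Z gives 8>0]
(B,Q,Z): not NE [P1→A gives 5>3; P2→S gives 9>3]
(B,Q,W): not NE [P2→R gives 9>2; P3→Z gives 8>5]
(B,R,X): not NE [P1→A gives 4>1; P2→S gives 9>2; P3→Y gives 9>5]
(B,R,Y): not NE [P2→P gives 5>1]
(B,R,Z): not NE [P1→C gives 9>2; P2→S gives 9>7; P3→Y gives 9>1]
(B,R,W): not NE [P1→C gives 9>6; P3→Y gives 9>1]
(B,S,X): not NE [P1→C gives 4>2]
(B,S,Y): not NE [P2→P gives 5>2; P3→X gives 9>6]
(B,S,Z): not NE [P1→A gives 5>1; P3→X gives 9>5]
(B,S,W): not NE [P1→C gives 8>3; P2→R gives 9>0; P3→X gives 9>0]
(C,P,X): not NE [P1→B gives 9>5; P2→R gives 7>4; P3→Y gives 8>5]
(C,P,Y): not NE [P1→B gives 10>9]
(C,P,Z): not NE [P2→Q gives 7>5; P3→Y gives 8>3]
(C,P,W): not NE [P3→Y gives 8>6]
(C,Q,X): not NE [P2→R gives 7>1; P3→Z gives 7>0]
(C,Q,Y): not NE [P1→A gives 9>2; P2→R gives 5>4]
(C,Q,Z): not NE [P1→A gives 5>4]
(C,Q,W): not NE [P1→B gives 9>1; P2→R gives 9>6; P3→Z gives 7>1]
(C,R,X): not NE [P1→A gives 4>3; P3→W gives 8>6]
(C,R,Y): not NE [P1→B gives 8>0; P3→W gives 8>4]
(C,R,Z): not NE [P2→Q gives 7>4; P3→W gives 8>7]
(C,R,W): NE
(C,S,X): not NE [P2→R gives 7>0; P3→W gives 8>4]
(C,S,Y): not NE [P1→B gives 6>1; P2→R gives 5>3; P3→W gives 8>1]
(C,S,Z): not NE [P1→A gives 5>3; P2→Q gives 7>0; P3→W gives 8>7]
(C,S,W): not NE [P2→R gives 9>8]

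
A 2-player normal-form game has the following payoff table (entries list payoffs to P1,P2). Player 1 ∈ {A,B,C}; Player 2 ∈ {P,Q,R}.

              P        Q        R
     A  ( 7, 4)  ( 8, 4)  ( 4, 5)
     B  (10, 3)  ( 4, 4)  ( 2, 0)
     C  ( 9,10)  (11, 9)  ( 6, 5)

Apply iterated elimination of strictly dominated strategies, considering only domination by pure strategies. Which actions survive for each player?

P1 drop A (C beats it: P:9>7 Q:11>8 R:6>4)
P2 drop R (P beats it: B:3>0 C:10>5)
P1→{B,C} P2→{P,Q}

Survivors P1:{B,C} P2:{P,Q}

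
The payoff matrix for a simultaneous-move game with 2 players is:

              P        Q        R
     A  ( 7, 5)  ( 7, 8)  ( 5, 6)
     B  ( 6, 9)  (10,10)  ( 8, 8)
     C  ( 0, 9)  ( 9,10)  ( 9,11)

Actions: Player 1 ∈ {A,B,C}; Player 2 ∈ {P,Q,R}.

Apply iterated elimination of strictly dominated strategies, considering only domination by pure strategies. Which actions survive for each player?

P2 drop P (Q beats it: A:8>5 B:10>9 C:10>9)
P1 drop A (B beats it: Q:10>7 R:8>5)
P1→{B,C} P2→{Q,R}

Survivors P1:{B,C} P2:{Q,R}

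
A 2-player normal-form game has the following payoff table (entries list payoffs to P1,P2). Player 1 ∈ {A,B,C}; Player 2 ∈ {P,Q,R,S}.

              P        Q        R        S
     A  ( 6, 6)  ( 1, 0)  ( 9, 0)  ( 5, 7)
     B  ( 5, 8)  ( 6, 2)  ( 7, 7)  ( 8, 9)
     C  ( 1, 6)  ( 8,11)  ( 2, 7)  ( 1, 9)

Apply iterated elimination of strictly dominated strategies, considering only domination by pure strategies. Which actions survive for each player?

P2 drop P (S beats it: A:7>6 B:9>8 C:9>6)
P2 drop R (S beats it: A:7>0 B:9>7 C:9>7)
P1 drop A (B beats it: Q:6>1 S:8>5)
P1→{B,C} P2→{Q,S}

Survivors P1:{B,C} P2:{Q,S}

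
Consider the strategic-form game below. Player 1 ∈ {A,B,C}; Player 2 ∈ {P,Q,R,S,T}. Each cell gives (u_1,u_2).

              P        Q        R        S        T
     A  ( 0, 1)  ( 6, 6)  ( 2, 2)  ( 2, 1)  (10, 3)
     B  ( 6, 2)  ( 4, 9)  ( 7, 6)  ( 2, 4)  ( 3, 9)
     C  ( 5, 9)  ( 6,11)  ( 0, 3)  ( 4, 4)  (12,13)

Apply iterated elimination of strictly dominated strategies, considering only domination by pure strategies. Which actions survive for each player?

P2 drop P (Q beats it: A:6>1 B:9>2 C:11>9)
P2 drop R (Q beats it: A:6>2 B:9>6 C:11>3)
P1 drop B (C beats it: Q:6>4 S:4>2 T:12>3)
P2 drop S (Q beats it: A:6>1 C:11>4)
P1→{A,C} P2→{Q,T}

Remaining: P1:{A,C} P2:{Q,T}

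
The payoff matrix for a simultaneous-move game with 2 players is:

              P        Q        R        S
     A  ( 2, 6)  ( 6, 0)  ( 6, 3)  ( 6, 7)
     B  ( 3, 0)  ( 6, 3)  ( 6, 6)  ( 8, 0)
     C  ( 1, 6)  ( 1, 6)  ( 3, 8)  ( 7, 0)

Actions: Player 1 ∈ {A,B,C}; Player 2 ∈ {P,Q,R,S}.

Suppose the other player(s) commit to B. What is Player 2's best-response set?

u_2(P vs B) = 0
u_2(Q vs B) = 3
u_2(R vs B) = 6
u_2(S vs B) = 0
max payoff 6 at {R}

argmax u_2 = {R}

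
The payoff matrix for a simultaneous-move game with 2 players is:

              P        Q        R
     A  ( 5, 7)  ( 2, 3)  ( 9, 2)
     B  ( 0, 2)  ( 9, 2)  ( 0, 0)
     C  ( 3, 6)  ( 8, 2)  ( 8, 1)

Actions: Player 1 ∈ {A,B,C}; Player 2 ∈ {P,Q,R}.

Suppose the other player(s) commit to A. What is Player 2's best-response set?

u_2(P vs A) = 7
u_2(Q vs A) = 3
u_2(R vs A) = 2
max payoff 7 at {P}

BR_2 = {P}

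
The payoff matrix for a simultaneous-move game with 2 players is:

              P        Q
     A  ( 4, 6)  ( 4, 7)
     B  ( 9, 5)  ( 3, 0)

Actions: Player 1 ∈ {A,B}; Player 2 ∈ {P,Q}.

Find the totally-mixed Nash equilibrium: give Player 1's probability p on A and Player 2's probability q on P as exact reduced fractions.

P1 indiff ⇒ q·4+(1-q)·4 = q·9+(1-q)·3 ⇒ q(-5) = (1-q)(-1) ⇒ q = 1/6
P2 indiff ⇒ p·6+(1-p)·5 = p·7+(1-p)·0 ⇒ p(-1) = (1-p)(-5) ⇒ p = 5/6

p=5/6, q=1/6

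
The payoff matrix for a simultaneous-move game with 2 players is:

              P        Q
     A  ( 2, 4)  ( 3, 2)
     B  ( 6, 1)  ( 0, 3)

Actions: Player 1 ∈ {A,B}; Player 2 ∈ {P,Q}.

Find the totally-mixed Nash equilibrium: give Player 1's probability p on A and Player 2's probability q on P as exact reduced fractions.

P1 indiff ⇒ q·2+(1-q)·3 = q·6+(1-q)·0 ⇒ q(-4) = (1-q)(-3) ⇒ q = 3/7
P2 indiff ⇒ p·4+(1-p)·1 = p·2+(1-p)·3 ⇒ p(2) = (1-p)(2) ⇒ p = 1/2

(p,q) = (1/2, 3/7)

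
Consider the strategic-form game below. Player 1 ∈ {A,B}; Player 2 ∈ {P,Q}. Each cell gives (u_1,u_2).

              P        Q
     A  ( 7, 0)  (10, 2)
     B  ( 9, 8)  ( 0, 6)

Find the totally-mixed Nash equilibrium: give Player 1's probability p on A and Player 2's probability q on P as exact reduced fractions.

P1 mixes 1/2 on A; P2 mixes 5/6 on P

P1 indiff ⇒ q·7+(1-q)·10 = q·9+(1-q)·0 ⇒ q(-2) = (1-q)(-10) ⇒ q = 5/6
P2 indiff ⇒ p·0+(1-p)·8 = p·2+(1-p)·6 ⇒ p(-2) = (1-p)(-2) ⇒ p = 1/2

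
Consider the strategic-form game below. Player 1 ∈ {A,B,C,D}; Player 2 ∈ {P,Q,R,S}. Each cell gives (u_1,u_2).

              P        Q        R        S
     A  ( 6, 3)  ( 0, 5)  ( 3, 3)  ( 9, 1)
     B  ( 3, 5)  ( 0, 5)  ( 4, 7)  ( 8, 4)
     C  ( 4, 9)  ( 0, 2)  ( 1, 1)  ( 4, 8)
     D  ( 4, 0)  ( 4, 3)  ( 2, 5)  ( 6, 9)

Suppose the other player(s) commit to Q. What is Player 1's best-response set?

u_1(A vs Q) = 0
u_1(B vs Q) = 0
u_1(C vs Q) = 0
u_1(D vs Q) = 4
max payoff 4 at {D}

P1 best: {D}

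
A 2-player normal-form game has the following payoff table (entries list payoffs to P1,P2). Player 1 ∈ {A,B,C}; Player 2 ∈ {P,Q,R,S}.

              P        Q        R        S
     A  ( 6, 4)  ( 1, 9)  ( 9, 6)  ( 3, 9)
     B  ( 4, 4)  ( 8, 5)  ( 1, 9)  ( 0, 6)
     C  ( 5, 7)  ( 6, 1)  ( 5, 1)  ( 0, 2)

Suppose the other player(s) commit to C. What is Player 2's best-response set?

P2 best: {P}

u_2(P vs C) = 7
u_2(Q vs C) = 1
u_2(R vs C) = 1
u_2(S vs C) = 2
max payoff 7 at {P}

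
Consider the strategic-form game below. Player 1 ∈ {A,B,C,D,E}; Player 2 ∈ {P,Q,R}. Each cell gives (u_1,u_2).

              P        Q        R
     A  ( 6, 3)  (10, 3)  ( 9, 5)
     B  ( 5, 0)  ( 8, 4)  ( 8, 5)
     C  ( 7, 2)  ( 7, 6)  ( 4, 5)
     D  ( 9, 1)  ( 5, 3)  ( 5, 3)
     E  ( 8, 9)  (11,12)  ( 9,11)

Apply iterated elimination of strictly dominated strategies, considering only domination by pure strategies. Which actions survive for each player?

Remaining: P1:{A,E} P2:{Q,R}

P1 drop B (A beats it: P:6>5 Q:10>8 R:9>8)
P1 drop C (E beats it: P:8>7 Q:11>7 R:9>4)
P2 drop P (R beats it: A:5>3 D:3>1 E:11>9)
P1 drop D (A beats it: Q:10>5 R:9>5)
P1→{A,E} P2→{Q,R}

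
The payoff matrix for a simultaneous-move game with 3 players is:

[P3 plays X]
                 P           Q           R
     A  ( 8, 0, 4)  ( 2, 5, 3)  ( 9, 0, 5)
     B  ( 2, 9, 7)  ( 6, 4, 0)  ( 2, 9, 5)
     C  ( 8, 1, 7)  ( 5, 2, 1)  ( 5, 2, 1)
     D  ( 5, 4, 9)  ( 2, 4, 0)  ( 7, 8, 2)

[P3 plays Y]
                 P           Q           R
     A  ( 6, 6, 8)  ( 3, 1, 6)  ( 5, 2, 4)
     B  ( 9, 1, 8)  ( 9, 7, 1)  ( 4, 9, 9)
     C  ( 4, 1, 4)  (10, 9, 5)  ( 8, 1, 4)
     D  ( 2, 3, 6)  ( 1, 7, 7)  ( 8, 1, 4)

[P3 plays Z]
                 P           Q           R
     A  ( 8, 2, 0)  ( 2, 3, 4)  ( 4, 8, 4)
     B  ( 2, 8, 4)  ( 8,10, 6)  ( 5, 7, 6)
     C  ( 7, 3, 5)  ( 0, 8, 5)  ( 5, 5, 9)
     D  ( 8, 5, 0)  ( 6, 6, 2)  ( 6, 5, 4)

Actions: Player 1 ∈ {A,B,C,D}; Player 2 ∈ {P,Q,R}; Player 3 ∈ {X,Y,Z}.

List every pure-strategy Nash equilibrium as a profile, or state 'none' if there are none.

(A,P,X): not NE [P2→Q gives 5>0; P3→Y gives 8>4]
(A,P,Y): not NE [P1→B gives 9>6]
(A,P,Z): not NE [P2→R gives 8>2; P3→Y gives 8>0]
(A,Q,X): not NE [P1→B gives 6>2; P3→Y gives 6>3]
(A,Q,Y): not NE [P1→C gives 10>3; P2→P gives 6>1]
(A,Q,Z): not NE [P1→B gives 8>2; P2→R gives 8>3; P3→Y gives 6>4]
(A,R,X): not NE [P2→Q gives 5>0]
(A,R,Y): not NE [P1→D gives 8>5; P2→P gives 6>2; P3→X gives 5>4]
(A,R,Z): not NE [P1→D gives 6>4; P3→X gives 5>4]
(B,P,X): not NE [P1→C gives 8>2; P3→Y gives 8>7]
(B,P,Y): not NE [P2→R gives 9>1]
(B,P,Z): not NE [P1→D gives 8>2; P2→Q gives 10>8; P3→Y gives 8>4]
(B,Q,X): not NE [P2→R gives 9>4; P3→Z gives 6>0]
(B,Q,Y): not NE [P1→C gives 10>9; P2→R gives 9>7; P3→Z gives 6>1]
(B,Q,Z): NE
(B,R,X): not NE [P1→A gives 9>2; P3→Y gives 9>5]
(B,R,Y): not NE [P1→D gives 8>4]
(B,R,Z): not NE [P1→D gives 6>5; P2→Q gives 10>7; P3→Y gives 9>6]
(C,P,X): not NE [P2→R gives 2>1]
(C,P,Y): not NE [P1→B gives 9>4; P2→Q gives 9>1; P3→X gives 7>4]
(C,P,Z): not NE [P1→D gives 8>7; P2→Q gives 8>3; P3→X gives 7>5]
(C,Q,X): not NE [P1→B gives 6>5; P3→Z gives 5>1]
(C,Q,Y): NE
(C,Q,Z): not NE [P1→B gives 8>0]
(C,R,X): not NE [P1→A gives 9>5; P3→Z gives 9>1]
(C,R,Y): not NE [P2→Q gives 9>1; P3→Z gives 9>4]
(C,R,Z): not NE [P1→D gives 6>5; P2→Q gives 8>5]
(D,P,X): not NE [P1→C gives 8>5; P2→R gives 8>4]
(D,P,Y): not NE [P1→B gives 9>2; P2→Q gives 7>3; P3→X gives 9>6]
(D,P,Z): not NE [P2→Q gives 6>5; P3→X gives 9>0]
(D,Q,X): not NE [P1→B gives 6>2; P2→R gives 8>4; P3→Y gives 7>0]
(D,Q,Y): not NE [P1→C gives 10>1]
(D,Q,Z): not NE [P1→B gives 8>6; P3→Y gives 7>2]
(D,R,X): not NE [P1→A gives 9>7; P3→Z gives 4>2]
(D,R,Y): not NE [P2→Q gives 7>1]
(D,R,Z): not NE [P2→Q gives 6>5]

Nash profiles: (B,Q,Z), (C,Q,Y)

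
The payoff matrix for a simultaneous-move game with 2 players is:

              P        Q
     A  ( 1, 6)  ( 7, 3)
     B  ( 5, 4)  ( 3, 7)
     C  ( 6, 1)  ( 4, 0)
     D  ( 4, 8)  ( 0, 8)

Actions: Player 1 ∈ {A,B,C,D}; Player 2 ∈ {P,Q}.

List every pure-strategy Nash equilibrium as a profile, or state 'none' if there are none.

(A,P): not NE [P1→C gives 6>1]
(A,Q): not NE [P2→P gives 6>3]
(B,P): not NE [P1→C gives 6>5; P2→Q gives 7>4]
(B,Q): not NE [P1→A gives 7>3]
(C,P): NE
(C,Q): not NE [P1→A gives 7>4; P2→P gives 1>0]
(D,P): not NE [P1→C gives 6>4]
(D,Q): not NE [P1→A gives 7>0]

PSNE = {(C,P)}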